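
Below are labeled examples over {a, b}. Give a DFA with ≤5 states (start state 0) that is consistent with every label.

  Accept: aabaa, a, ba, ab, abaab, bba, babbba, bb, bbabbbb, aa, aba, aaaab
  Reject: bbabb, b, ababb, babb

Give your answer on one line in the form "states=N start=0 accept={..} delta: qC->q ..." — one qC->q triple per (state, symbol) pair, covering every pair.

states=3 start=0 accept={0,1} delta: 0a->1 0b->2 1a->1 1b->0 2a->1 2b->1

Fold the examples into a partial DFA from state 0: repeatedly fix the first undefined (state, symbol) met by the shortest-then-alphabetical prefix, trying targets in increasing order and rejecting any under which an Accept and a Reject string meet in one state with the same remainder; add a state when all current targets are rejected. Accepting states are where Accept strings end.
a: 0a undefined. 0a->0: no, ab/b meet in 0 with "b" left. Open state 1: 0a->1.
b: 0b undefined. 0b->0: no, bb/b meet in 0. 0b->1: no, a/b meet in 1. Open state 2: 0b->2.
aa: 1a undefined. 1a->0: no, aaaab/b meet in 2. 1a->1: ok.
ab: 1b undefined. 1b->0: ok.
ba: 2a undefined. 2a->0: no, bb/babb meet in 2 with "b" left. 2a->1: ok.
bb: 2b undefined. 2b->0: no, bbabbbb/bbabb meet in 2. 2b->1: ok.
All examples now run through 3 states with every (state, symbol) defined. Accept strings end in {0,1}, Reject strings end in {2}; accept={0,1}.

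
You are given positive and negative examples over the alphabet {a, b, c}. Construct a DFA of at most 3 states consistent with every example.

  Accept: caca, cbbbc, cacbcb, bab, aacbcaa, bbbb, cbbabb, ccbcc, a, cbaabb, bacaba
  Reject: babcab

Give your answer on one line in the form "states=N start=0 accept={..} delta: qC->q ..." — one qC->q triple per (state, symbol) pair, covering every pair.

states=3 start=0 accept={0,1} delta: 0a->0 0b->0 0c->1 1a->1 1b->2 1c->1 2a->0 2b->0 2c->0

Fold the examples into a partial DFA from state 0: repeatedly fix the first undefined (state, symbol) met by the shortest-then-alphabetical prefix, trying targets in increasing order and rejecting any under which an Accept and a Reject string meet in one state with the same remainder; add a state when all current targets are rejected. Accepting states are where Accept strings end.
a: 0a undefined. 0a->0: ok.
b: 0b undefined. 0b->0: ok.
c: 0c undefined. 0c->0: no, caca/babcab meet in 0. Open state 1: 0c->1.
ca: 1a undefined. 1a->0: no, caca/babcab meet in 0. 1a->1: ok.
cb: 1b undefined. 1b->0: no, bab/babcab meet in 0. 1b->1: no, cbbabb/babcab meet in 1. Open state 2: 1b->2.
cc: 1c undefined. 1c->0: no, cacbcb/babcab meet in 2. 1c->1: ok.
cba: 2a undefined. 2a->0: ok.
cbb: 2b undefined. 2b->0: ok.
ccbc: 2c undefined. 2c->0: ok.
All examples now run through 3 states with every (state, symbol) defined. Accept strings end in {0,1}, Reject strings end in {2}; accept={0,1}.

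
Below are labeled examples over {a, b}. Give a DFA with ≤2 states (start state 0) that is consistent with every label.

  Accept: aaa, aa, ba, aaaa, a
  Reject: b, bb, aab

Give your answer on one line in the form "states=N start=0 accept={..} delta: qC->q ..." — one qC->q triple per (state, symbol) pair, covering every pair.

states=2 start=0 accept={0} delta: 0a->0 0b->1 1a->0 1b->1

Fold the examples into a partial DFA from state 0: repeatedly fix the first undefined (state, symbol) met by the shortest-then-alphabetical prefix, trying targets in increasing order and rejecting any under which an Accept and a Reject string meet in one state with the same remainder; add a state when all current targets are rejected. Accepting states are where Accept strings end.
a: 0a undefined. 0a->0: ok.
b: 0b undefined. 0b->0: no, aaa/b meet in 0. Open state 1: 0b->1.
ba: 1a undefined. 1a->0: ok.
bb: 1b undefined. 1b->0: no, aaa/bb meet in 0. 1b->1: ok.
All examples now run through 2 states with every (state, symbol) defined. Accept strings end in {0}, Reject strings end in {1}; accept={0}.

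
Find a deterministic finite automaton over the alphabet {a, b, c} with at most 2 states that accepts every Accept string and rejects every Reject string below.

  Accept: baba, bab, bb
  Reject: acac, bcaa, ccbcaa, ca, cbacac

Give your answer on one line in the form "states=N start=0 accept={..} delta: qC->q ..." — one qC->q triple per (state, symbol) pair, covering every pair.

states=2 start=0 accept={0} delta: 0a->0 0b->0 0c->1 1a->1 1b->0 1c->1

Grow the machine one transition at a time. Run the examples from 0; the earliest place one falls off (shortest prefix, ties alphabetical) gets sent to the lowest-numbered state that keeps every Accept/Reject pair distinguishable — a pair clashes when both reach the same state with identical unread suffix — and to a fresh state only if none does.
a: 0a undefined. 0a->0: ok.
b: 0b undefined. 0b->0: ok.
c: 0c undefined. 0c->0: no, baba/acac meet in 0. Open state 1: 0c->1.
ca: 1a undefined. 1a->0: no, baba/bcaa meet in 0. 1a->1: ok.
cb: 1b undefined. 1b->0: ok.
cc: 1c undefined. 1c->0: no, baba/acac meet in 0. 1c->1: ok.
All examples now run through 2 states with every (state, symbol) defined. Accept strings end in {0}, Reject strings end in {1}; accept={0}.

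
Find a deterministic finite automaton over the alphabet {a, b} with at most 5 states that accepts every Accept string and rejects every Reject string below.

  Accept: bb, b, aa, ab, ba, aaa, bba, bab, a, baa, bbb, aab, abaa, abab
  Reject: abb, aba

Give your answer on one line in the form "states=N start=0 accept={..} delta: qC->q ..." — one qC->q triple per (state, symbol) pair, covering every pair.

states=4 start=0 accept={0,1,2} delta: 0a->1 0b->0 1a->0 1b->2 2a->3 2b->3 3a->0 3b->0

State merging on the prefix tree: take the shortest (then alphabetical) example prefix whose next move is undefined and point that move at state 0, else 1, else 2, ...; a target is out if some Accept/Reject pair would then sit in one state with the same input left (inseparable). If every existing state is out, open a new one.
a: 0a undefined. 0a->0: no, bb/abb meet in 0 with "bb" left. Open state 1: 0a->1.
b: 0b undefined. 0b->0: ok.
aa: 1a undefined. 1a->0: ok.
ab: 1b undefined. 1b->0: no, bb/abb meet in 0. 1b->1: no, bb/aba meet in 0. Open state 2: 1b->2.
aba: 2a undefined. 2a->0: no, bb/aba meet in 0. 2a->1: no, ba/aba meet in 1. 2a->2: no, ab/aba meet in 2. Open state 3: 2a->3.
abb: 2b undefined. 2b->0: no, bb/abb meet in 0. 2b->1: no, ba/abb meet in 1. 2b->2: no, ab/abb meet in 2. 2b->3: ok.
abaa: 3a undefined. 3a->0: ok.
abab: 3b undefined. 3b->0: ok.
All examples now run through 4 states with every (state, symbol) defined. Accept strings end in {0,1,2}, Reject strings end in {3}; accept={0,1,2}.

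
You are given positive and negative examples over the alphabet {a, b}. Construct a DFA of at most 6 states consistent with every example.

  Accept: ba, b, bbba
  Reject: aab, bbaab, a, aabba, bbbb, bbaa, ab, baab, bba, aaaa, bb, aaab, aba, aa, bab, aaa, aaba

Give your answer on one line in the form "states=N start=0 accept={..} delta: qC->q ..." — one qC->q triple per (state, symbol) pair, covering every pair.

Fold the examples into a partial DFA from state 0: repeatedly fix the first undefined (state, symbol) met by the shortest-then-alphabetical prefix, trying targets in increasing order and rejecting any under which an Accept and a Reject string meet in one state with the same remainder; add a state when all current targets are rejected. Accepting states are where Accept strings end.
a: 0a undefined. 0a->0: no, ba/aba meet in 0 with "ba" left. Open state 1: 0a->1.
b: 0b undefined. 0b->0: no, ba/a meet in 1. 0b->1: no, ba/aa meet in 1 with "a" left. Open state 2: 0b->2.
aa: 1a undefined. 1a->0: no, ba/aaba meet in 2 with "a" left. 1a->1: ok.
ab: 1b undefined. 1b->0: no, ba/aabba meet in 2 with "a" left. 1b->1: ok.
ba: 2a undefined. 2a->0: no, b/bab meet in 2. 2a->1: no, ba/aab meet in 1. 2a->2: ok.
bb: 2b undefined. 2b->0: ok.
All examples now run through 3 states with every (state, symbol) defined. Accept strings end in {2}, Reject strings end in {0,1}; accept={2}.

states=3 start=0 accept={2} delta: 0a->1 0b->2 1a->1 1b->1 2a->2 2b->0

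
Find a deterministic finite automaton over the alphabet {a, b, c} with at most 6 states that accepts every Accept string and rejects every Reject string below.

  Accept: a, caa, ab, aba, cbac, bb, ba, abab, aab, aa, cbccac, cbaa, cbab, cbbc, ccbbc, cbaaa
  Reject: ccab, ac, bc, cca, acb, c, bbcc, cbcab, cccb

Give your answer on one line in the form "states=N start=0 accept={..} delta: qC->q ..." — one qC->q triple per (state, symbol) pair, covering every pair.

Grow the machine one transition at a time. Run the examples from 0; the earliest place one falls off (shortest prefix, ties alphabetical) gets sent to the lowest-numbered state that keeps every Accept/Reject pair distinguishable — a pair clashes when both reach the same state with identical unread suffix — and to a fresh state only if none does.
a: 0a undefined. 0a->0: ok.
b: 0b undefined. 0b->0: ok.
c: 0c undefined. 0c->0: no, a/ccab meet in 0. Open state 1: 0c->1.
ca: 1a undefined. 1a->0: ok.
cb: 1b undefined. 1b->0: no, a/acb meet in 0. 1b->1: no, cbac/ac meet in 1. Open state 2: 1b->2.
cc: 1c undefined. 1c->0: no, a/ccab meet in 0. 1c->1: no, a/ccab meet in 0. 1c->2: no, cbab/ccab meet in 2 with "ab" left. Open state 3: 1c->3.
cba: 2a undefined. 2a->0: no, cbac/ac meet in 1. 2a->1: no, cbac/bbcc meet in 3. 2a->2: no, cbaa/acb meet in 2. 2a->3: no, cbaa/cca meet in 3 with "a" left. Open state 4: 2a->4.
cbb: 2b undefined. 2b->0: no, cbbc/ac meet in 1. 2b->1: no, cbbc/bbcc meet in 3. 2b->2: ok.
cbc: 2c undefined. 2c->0: no, a/cbcab meet in 0. 2c->1: no, a/cbcab meet in 0. 2c->2: no, cbab/cbcab meet in 4 with "b" left. 2c->3: no, cbbc/bbcc meet in 3. 2c->4: ok.
cca: 3a undefined. 3a->0: no, a/ccab meet in 0. 3a->1: ok.
ccb: 3b undefined. 3b->0: no, ccbbc/ac meet in 1. 3b->1: ok.
ccc: 3c undefined. 3c->0: no, a/cccb meet in 0. 3c->1: ok.
cbaa: 4a undefined. 4a->0: no, a/cbcab meet in 0. 4a->1: no, cbaa/ac meet in 1. 4a->2: no, cbaa/ccab meet in 2. 4a->3: no, cbaa/bbcc meet in 3. 4a->4: no, cbab/cbcab meet in 4 with "b" left. Open state 5: 4a->5.
cbab: 4b undefined. 4b->0: ok.
cbac: 4c undefined. 4c->0: no, cbccac/ac meet in 1. 4c->1: no, cbac/ac meet in 1. 4c->2: no, cbac/ccab meet in 2. 4c->3: no, cbac/bbcc meet in 3. 4c->4: ok.
cbaaa: 5a undefined. 5a->0: ok.
cbcab: 5b undefined. 5b->0: no, a/cbcab meet in 0. 5b->1: ok.
cbccac: 5c undefined. 5c->0: ok.
All examples now run through 6 states with every (state, symbol) defined. Accept strings end in {0,4,5}, Reject strings end in {1,2,3}; accept={0,4,5}.

states=6 start=0 accept={0,4,5} delta: 0a->0 0b->0 0c->1 1a->0 1b->2 1c->3 2a->4 2b->2 2c->4 3a->1 3b->1 3c->1 4a->5 4b->0 4c->4 5a->0 5b->1 5c->0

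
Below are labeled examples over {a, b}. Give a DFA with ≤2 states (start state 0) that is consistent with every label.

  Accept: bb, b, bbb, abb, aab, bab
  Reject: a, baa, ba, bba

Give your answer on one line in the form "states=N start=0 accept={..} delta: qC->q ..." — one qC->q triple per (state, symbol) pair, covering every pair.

Grow the machine one transition at a time. Run the examples from 0; the earliest place one falls off (shortest prefix, ties alphabetical) gets sent to the lowest-numbered state that keeps every Accept/Reject pair distinguishable — a pair clashes when both reach the same state with identical unread suffix — and to a fresh state only if none does.
a: 0a undefined. 0a->0: ok.
b: 0b undefined. 0b->0: no, bb/a meet in 0. Open state 1: 0b->1.
ba: 1a undefined. 1a->0: ok.
bb: 1b undefined. 1b->0: no, bb/a meet in 0. 1b->1: ok.
All examples now run through 2 states with every (state, symbol) defined. Accept strings end in {1}, Reject strings end in {0}; accept={1}.

states=2 start=0 accept={1} delta: 0a->0 0b->1 1a->0 1b->1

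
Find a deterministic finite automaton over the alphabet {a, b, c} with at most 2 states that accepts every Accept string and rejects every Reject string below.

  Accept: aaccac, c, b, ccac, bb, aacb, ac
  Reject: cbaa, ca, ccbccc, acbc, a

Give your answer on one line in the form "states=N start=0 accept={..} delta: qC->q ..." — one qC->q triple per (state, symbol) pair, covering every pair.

Fold the examples into a partial DFA from state 0: repeatedly fix the first undefined (state, symbol) met by the shortest-then-alphabetical prefix, trying targets in increasing order and rejecting any under which an Accept and a Reject string meet in one state with the same remainder; add a state when all current targets are rejected. Accepting states are where Accept strings end.
a: 0a undefined. 0a->0: ok.
b: 0b undefined. 0b->0: no, b/a meet in 0. Open state 1: 0b->1.
c: 0c undefined. 0c->0: no, aaccac/ca meet in 0. 0c->1: ok.
bb: 1b undefined. 1b->0: no, c/acbc meet in 1. 1b->1: ok.
ca: 1a undefined. 1a->0: ok.
cc: 1c undefined. 1c->0: ok.
All examples now run through 2 states with every (state, symbol) defined. Accept strings end in {1}, Reject strings end in {0}; accept={1}.

states=2 start=0 accept={1} delta: 0a->0 0b->1 0c->1 1a->0 1b->1 1c->0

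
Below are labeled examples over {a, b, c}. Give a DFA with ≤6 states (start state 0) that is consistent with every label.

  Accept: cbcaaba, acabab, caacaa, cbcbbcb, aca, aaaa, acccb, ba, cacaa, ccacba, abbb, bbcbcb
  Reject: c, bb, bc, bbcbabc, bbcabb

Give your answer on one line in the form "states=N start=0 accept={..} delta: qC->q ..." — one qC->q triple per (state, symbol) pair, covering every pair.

states=5 start=0 accept={0,2,4} delta: 0a->0 0b->1 0c->1 1a->2 1b->3 1c->3 2a->0 2b->4 2c->0 3a->0 3b->0 3c->2 4a->2 4b->1 4c->3

State merging on the prefix tree: take the shortest (then alphabetical) example prefix whose next move is undefined and point that move at state 0, else 1, else 2, ...; a target is out if some Accept/Reject pair would then sit in one state with the same input left (inseparable). If every existing state is out, open a new one.
a: 0a undefined. 0a->0: ok.
b: 0b undefined. 0b->0: no, aaaa/bb meet in 0. Open state 1: 0b->1.
c: 0c undefined. 0c->0: no, caacaa/c meet in 0. 0c->1: ok.
ba: 1a undefined. 1a->0: no, acabab/c meet in 1. 1a->1: no, aca/c meet in 1. Open state 2: 1a->2.
bb: 1b undefined. 1b->0: no, aaaa/bb meet in 0. 1b->1: no, abbb/c meet in 1. 1b->2: no, aca/bb meet in 2. Open state 3: 1b->3.
bc: 1c undefined. 1c->0: no, aaaa/bc meet in 0. 1c->1: no, acccb/bb meet in 3. 1c->2: no, aca/bc meet in 2. 1c->3: ok.
bbc: 3c undefined. 3c->0: no, cbcbbcb/c meet in 1. 3c->1: no, acccb/bb meet in 3. 3c->2: ok.
caa: 2a undefined. 2a->0: ok.
cac: 2c undefined. 2c->0: ok.
cca: 3a undefined. 3a->0: ok.
abbb: 3b undefined. 3b->0: ok.
acab: 2b undefined. 2b->0: no, acabab/c meet in 1. 2b->1: no, acabab/c meet in 1. 2b->2: no, acabab/c meet in 1. 2b->3: no, acabab/c meet in 1. Open state 4: 2b->4.
acaba: 4a undefined. 4a->0: no, acabab/c meet in 1. 4a->1: no, cbcaaba/bbcbabc meet in 2. 4a->2: ok.
bbcbc: 4c undefined. 4c->0: no, caacaa/bbcbabc meet in 0. 4c->1: no, bbcbcb/bb meet in 3. 4c->2: no, cbcaaba/bbcbabc meet in 2. 4c->3: ok.
cbcbb: 4b undefined. 4b->0: no, cbcbbcb/bb meet in 3. 4b->1: ok.
All examples now run through 5 states with every (state, symbol) defined. Accept strings end in {0,2,4}, Reject strings end in {1,3}; accept={0,2,4}.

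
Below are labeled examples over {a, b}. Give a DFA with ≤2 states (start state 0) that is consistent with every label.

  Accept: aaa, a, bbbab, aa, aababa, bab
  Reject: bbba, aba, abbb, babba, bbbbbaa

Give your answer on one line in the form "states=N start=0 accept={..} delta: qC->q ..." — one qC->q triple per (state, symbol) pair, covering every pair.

State merging on the prefix tree: take the shortest (then alphabetical) example prefix whose next move is undefined and point that move at state 0, else 1, else 2, ...; a target is out if some Accept/Reject pair would then sit in one state with the same input left (inseparable). If every existing state is out, open a new one.
a: 0a undefined. 0a->0: ok.
b: 0b undefined. 0b->0: no, aaa/bbba meet in 0. Open state 1: 0b->1.
ba: 1a undefined. 1a->0: no, aaa/aba meet in 0. 1a->1: ok.
bb: 1b undefined. 1b->0: ok.
All examples now run through 2 states with every (state, symbol) defined. Accept strings end in {0}, Reject strings end in {1}; accept={0}.

states=2 start=0 accept={0} delta: 0a->0 0b->1 1a->1 1b->0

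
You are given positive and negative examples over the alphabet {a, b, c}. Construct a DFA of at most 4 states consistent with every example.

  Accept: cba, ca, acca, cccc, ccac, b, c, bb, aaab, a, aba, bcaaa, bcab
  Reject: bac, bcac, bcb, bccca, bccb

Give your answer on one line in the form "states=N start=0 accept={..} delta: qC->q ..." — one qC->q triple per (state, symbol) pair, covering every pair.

states=4 start=0 accept={0,1} delta: 0a->0 0b->1 0c->0 1a->1 1b->0 1c->2 2a->1 2b->2 2c->3 3a->2 3b->2 3c->3

State merging on the prefix tree: take the shortest (then alphabetical) example prefix whose next move is undefined and point that move at state 0, else 1, else 2, ...; a target is out if some Accept/Reject pair would then sit in one state with the same input left (inseparable). If every existing state is out, open a new one.
a: 0a undefined. 0a->0: ok.
b: 0b undefined. 0b->0: no, c/bac meet in 0 with "c" left. Open state 1: 0b->1.
c: 0c undefined. 0c->0: ok.
ba: 1a undefined. 1a->0: no, cba/bac meet in 0. 1a->1: ok.
bb: 1b undefined. 1b->0: ok.
bc: 1c undefined. 1c->0: no, cba/bcb meet in 1. 1c->1: no, cba/bac meet in 1. Open state 2: 1c->2.
bca: 2a undefined. 2a->0: no, ca/bcac meet in 0. 2a->1: ok.
bcb: 2b undefined. 2b->0: no, ca/bcb meet in 0. 2b->1: no, cba/bcb meet in 1. 2b->2: ok.
bcc: 2c undefined. 2c->0: no, cba/bccb meet in 1. 2c->1: no, cba/bccca meet in 1. 2c->2: no, cba/bccca meet in 1. Open state 3: 2c->3.
bccb: 3b undefined. 3b->0: no, ca/bccb meet in 0. 3b->1: no, cba/bccb meet in 1. 3b->2: ok.
bccc: 3c undefined. 3c->0: no, ca/bccca meet in 0. 3c->1: no, cba/bccca meet in 1. 3c->2: no, cba/bccca meet in 1. 3c->3: ok.
bccca: 3a undefined. 3a->0: no, ca/bccca meet in 0. 3a->1: no, cba/bccca meet in 1. 3a->2: ok.
All examples now run through 4 states with every (state, symbol) defined. Accept strings end in {0,1}, Reject strings end in {2}; accept={0,1}.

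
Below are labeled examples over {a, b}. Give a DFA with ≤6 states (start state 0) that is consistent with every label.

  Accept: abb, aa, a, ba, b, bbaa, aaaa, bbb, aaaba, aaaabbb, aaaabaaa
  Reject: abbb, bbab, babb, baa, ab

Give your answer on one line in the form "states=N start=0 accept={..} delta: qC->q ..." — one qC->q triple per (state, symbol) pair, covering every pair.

Grow the machine one transition at a time. Run the examples from 0; the earliest place one falls off (shortest prefix, ties alphabetical) gets sent to the lowest-numbered state that keeps every Accept/Reject pair distinguishable — a pair clashes when both reach the same state with identical unread suffix — and to a fresh state only if none does.
a: 0a undefined. 0a->0: no, b/ab meet in 0 with "b" left. Open state 1: 0a->1.
b: 0b undefined. 0b->0: no, abb/babb meet in 1 with "bb" left. 0b->1: ok.
aa: 1a undefined. 1a->0: no, a/baa meet in 1. 1a->1: no, abb/babb meet in 1 with "bb" left. Open state 2: 1a->2.
ab: 1b undefined. 1b->0: ok.
aaa: 2a undefined. 2a->0: no, aaaabbb/abbb meet in 0. 2a->1: no, abb/baa meet in 1. 2a->2: no, aa/baa meet in 2. Open state 3: 2a->3.
bab: 2b undefined. 2b->0: no, abb/babb meet in 1. 2b->1: ok.
aaaa: 3a undefined. 3a->0: no, aaaa/abbb meet in 0. 3a->1: no, aaaabbb/abbb meet in 0. 3a->2: ok.
aaab: 3b undefined. 3b->0: ok.
All examples now run through 4 states with every (state, symbol) defined. Accept strings end in {1,2}, Reject strings end in {0,3}; accept={1,2}.

states=4 start=0 accept={1,2} delta: 0a->1 0b->1 1a->2 1b->0 2a->3 2b->1 3a->2 3b->0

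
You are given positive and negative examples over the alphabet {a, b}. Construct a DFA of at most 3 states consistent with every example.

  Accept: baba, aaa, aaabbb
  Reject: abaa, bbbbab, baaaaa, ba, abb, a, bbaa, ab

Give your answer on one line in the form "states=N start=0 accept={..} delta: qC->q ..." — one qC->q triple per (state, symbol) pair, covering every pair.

State merging on the prefix tree: take the shortest (then alphabetical) example prefix whose next move is undefined and point that move at state 0, else 1, else 2, ...; a target is out if some Accept/Reject pair would then sit in one state with the same input left (inseparable). If every existing state is out, open a new one.
a: 0a undefined. 0a->0: no, aaa/a meet in 0. Open state 1: 0a->1.
b: 0b undefined. 0b->0: ok.
aa: 1a undefined. 1a->0: no, aaa/baaaaa meet in 1. 1a->1: no, aaa/baaaaa meet in 1. Open state 2: 1a->2.
ab: 1b undefined. 1b->0: no, baba/ba meet in 1. 1b->1: no, baba/bbaa meet in 2. 1b->2: ok.
aaa: 2a undefined. 2a->0: ok.
abb: 2b undefined. 2b->0: no, baba/abb meet in 0. 2b->1: ok.
All examples now run through 3 states with every (state, symbol) defined. Accept strings end in {0}, Reject strings end in {1,2}; accept={0}.

states=3 start=0 accept={0} delta: 0a->1 0b->0 1a->2 1b->2 2a->0 2b->1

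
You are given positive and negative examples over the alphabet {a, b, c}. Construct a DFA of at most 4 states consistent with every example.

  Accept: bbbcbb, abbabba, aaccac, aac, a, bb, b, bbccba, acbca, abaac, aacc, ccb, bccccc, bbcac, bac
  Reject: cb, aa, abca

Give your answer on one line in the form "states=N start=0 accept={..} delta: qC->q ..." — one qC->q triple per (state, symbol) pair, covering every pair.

Grow the machine one transition at a time. Run the examples from 0; the earliest place one falls off (shortest prefix, ties alphabetical) gets sent to the lowest-numbered state that keeps every Accept/Reject pair distinguishable — a pair clashes when both reach the same state with identical unread suffix — and to a fresh state only if none does.
a: 0a undefined. 0a->0: no, a/aa meet in 0. Open state 1: 0a->1.
b: 0b undefined. 0b->0: ok.
c: 0c undefined. 0c->0: no, bbbcbb/cb meet in 0. 0c->1: ok.
aa: 1a undefined. 1a->0: no, bb/aa meet in 0. 1a->1: no, a/aa meet in 1. Open state 2: 1a->2.
ab: 1b undefined. 1b->0: no, bbbcbb/cb meet in 0. 1b->1: no, bbbcbb/cb meet in 1. 1b->2: ok.
ac: 1c undefined. 1c->0: no, acbca/cb meet in 2. 1c->1: no, acbca/abca meet in 2 with "ca" left. 1c->2: no, bac/cb meet in 2. Open state 3: 1c->3.
aac: 2c undefined. 2c->0: no, a/abca meet in 1. 2c->1: ok.
aba: 2a undefined. 2a->0: ok.
abb: 2b undefined. 2b->0: ok.
acb: 3b undefined. 3b->0: no, acbca/cb meet in 2. 3b->1: no, bbccba/cb meet in 2. 3b->2: no, acbca/cb meet in 2. 3b->3: ok.
acbc: 3c undefined. 3c->0: ok.
aacca: 3a undefined. 3a->0: ok.
All examples now run through 4 states with every (state, symbol) defined. Accept strings end in {0,1,3}, Reject strings end in {2}; accept={0,1,3}.

states=4 start=0 accept={0,1,3} delta: 0a->1 0b->0 0c->1 1a->2 1b->2 1c->3 2a->0 2b->0 2c->1 3a->0 3b->3 3c->0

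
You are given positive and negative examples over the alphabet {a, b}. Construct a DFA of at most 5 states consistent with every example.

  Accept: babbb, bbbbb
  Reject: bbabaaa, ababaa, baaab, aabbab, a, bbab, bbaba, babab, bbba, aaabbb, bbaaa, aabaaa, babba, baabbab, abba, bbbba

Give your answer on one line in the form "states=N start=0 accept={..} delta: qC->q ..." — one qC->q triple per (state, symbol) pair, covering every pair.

states=5 start=0 accept={4} delta: 0a->0 0b->1 1a->1 1b->2 2a->0 2b->3 3a->0 3b->4 4a->0 4b->4

Fold the examples into a partial DFA from state 0: repeatedly fix the first undefined (state, symbol) met by the shortest-then-alphabetical prefix, trying targets in increasing order and rejecting any under which an Accept and a Reject string meet in one state with the same remainder; add a state when all current targets are rejected. Accepting states are where Accept strings end.
a: 0a undefined. 0a->0: ok.
b: 0b undefined. 0b->0: no, babbb/bbabaaa meet in 0. Open state 1: 0b->1.
ba: 1a undefined. 1a->0: no, babbb/aaabbb meet in 1 with "bb" left. 1a->1: ok.
bb: 1b undefined. 1b->0: no, babbb/ababaa meet in 0. 1b->1: no, babbb/bbabaaa meet in 1. Open state 2: 1b->2.
bba: 2a undefined. 2a->0: ok.
bbb: 2b undefined. 2b->0: no, babbb/bbabaaa meet in 1. 2b->1: no, babbb/baaab meet in 2. 2b->2: no, babbb/baaab meet in 2. Open state 3: 2b->3.
bbba: 3a undefined. 3a->0: ok.
bbbb: 3b undefined. 3b->0: no, babbb/ababaa meet in 0. 3b->1: no, babbb/bbabaaa meet in 1. 3b->2: no, babbb/baaab meet in 2. 3b->3: no, babbb/aaabbb meet in 3. Open state 4: 3b->4.
bbbba: 4a undefined. 4a->0: ok.
bbbbb: 4b undefined. 4b->0: no, bbbbb/ababaa meet in 0. 4b->1: no, bbbbb/bbabaaa meet in 1. 4b->2: no, bbbbb/baaab meet in 2. 4b->3: no, bbbbb/aaabbb meet in 3. 4b->4: ok.
All examples now run through 5 states with every (state, symbol) defined. Accept strings end in {4}, Reject strings end in {0,1,2,3}; accept={4}.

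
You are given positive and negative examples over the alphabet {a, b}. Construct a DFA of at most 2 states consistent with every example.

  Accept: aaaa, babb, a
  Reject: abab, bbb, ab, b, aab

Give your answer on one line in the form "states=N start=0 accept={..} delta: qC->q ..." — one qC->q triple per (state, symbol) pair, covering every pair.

states=2 start=0 accept={0} delta: 0a->0 0b->1 1a->0 1b->0

Grow the machine one transition at a time. Run the examples from 0; the earliest place one falls off (shortest prefix, ties alphabetical) gets sent to the lowest-numbered state that keeps every Accept/Reject pair distinguishable — a pair clashes when both reach the same state with identical unread suffix — and to a fresh state only if none does.
a: 0a undefined. 0a->0: ok.
b: 0b undefined. 0b->0: no, aaaa/abab meet in 0. Open state 1: 0b->1.
ba: 1a undefined. 1a->0: ok.
bb: 1b undefined. 1b->0: ok.
All examples now run through 2 states with every (state, symbol) defined. Accept strings end in {0}, Reject strings end in {1}; accept={0}.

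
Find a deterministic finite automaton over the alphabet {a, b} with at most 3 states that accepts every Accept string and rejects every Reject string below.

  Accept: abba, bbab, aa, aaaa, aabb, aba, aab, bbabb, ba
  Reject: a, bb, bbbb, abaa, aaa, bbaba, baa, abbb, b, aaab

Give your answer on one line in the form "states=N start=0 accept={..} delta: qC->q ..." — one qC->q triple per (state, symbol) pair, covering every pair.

Grow the machine one transition at a time. Run the examples from 0; the earliest place one falls off (shortest prefix, ties alphabetical) gets sent to the lowest-numbered state that keeps every Accept/Reject pair distinguishable — a pair clashes when both reach the same state with identical unread suffix — and to a fresh state only if none does.
a: 0a undefined. 0a->0: no, aa/a meet in 0. Open state 1: 0a->1.
b: 0b undefined. 0b->0: no, aa/baa meet in 1 with "a" left. 0b->1: ok.
aa: 1a undefined. 1a->0: no, aabb/bb meet in 1 with "b" left. 1a->1: no, aa/a meet in 1. Open state 2: 1a->2.
ab: 1b undefined. 1b->0: no, abba/abaa meet in 2. 1b->1: ok.
aaa: 2a undefined. 2a->0: no, aaaa/a meet in 1. 2a->1: ok.
aab: 2b undefined. 2b->0: no, aabb/a meet in 1. 2b->1: no, abba/bbaba meet in 2. 2b->2: ok.
All examples now run through 3 states with every (state, symbol) defined. Accept strings end in {2}, Reject strings end in {1}; accept={2}.

states=3 start=0 accept={2} delta: 0a->1 0b->1 1a->2 1b->1 2a->1 2b->2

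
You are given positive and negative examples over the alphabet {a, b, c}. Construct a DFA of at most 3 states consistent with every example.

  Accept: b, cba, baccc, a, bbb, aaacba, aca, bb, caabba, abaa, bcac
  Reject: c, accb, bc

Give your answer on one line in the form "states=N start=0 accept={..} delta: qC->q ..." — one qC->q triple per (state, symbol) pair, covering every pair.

Fold the examples into a partial DFA from state 0: repeatedly fix the first undefined (state, symbol) met by the shortest-then-alphabetical prefix, trying targets in increasing order and rejecting any under which an Accept and a Reject string meet in one state with the same remainder; add a state when all current targets are rejected. Accepting states are where Accept strings end.
a: 0a undefined. 0a->0: ok.
b: 0b undefined. 0b->0: ok.
c: 0c undefined. 0c->0: no, b/c meet in 0. Open state 1: 0c->1.
ca: 1a undefined. 1a->0: no, bcac/c meet in 1. 1a->1: no, aca/c meet in 1. Open state 2: 1a->2.
cb: 1b undefined. 1b->0: ok.
acc: 1c undefined. 1c->0: no, b/accb meet in 0. 1c->1: no, b/accb meet in 0. 1c->2: ok.
caa: 2a undefined. 2a->0: ok.
accb: 2b undefined. 2b->0: no, b/accb meet in 0. 2b->1: ok.
bcac: 2c undefined. 2c->0: ok.
All examples now run through 3 states with every (state, symbol) defined. Accept strings end in {0,2}, Reject strings end in {1}; accept={0,2}.

states=3 start=0 accept={0,2} delta: 0a->0 0b->0 0c->1 1a->2 1b->0 1c->2 2a->0 2b->1 2c->0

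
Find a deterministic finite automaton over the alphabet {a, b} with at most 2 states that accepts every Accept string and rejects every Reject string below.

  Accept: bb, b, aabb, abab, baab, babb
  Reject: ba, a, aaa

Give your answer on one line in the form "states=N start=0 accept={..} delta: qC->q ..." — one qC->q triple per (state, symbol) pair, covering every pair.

states=2 start=0 accept={1} delta: 0a->0 0b->1 1a->0 1b->1

State merging on the prefix tree: take the shortest (then alphabetical) example prefix whose next move is undefined and point that move at state 0, else 1, else 2, ...; a target is out if some Accept/Reject pair would then sit in one state with the same input left (inseparable). If every existing state is out, open a new one.
a: 0a undefined. 0a->0: ok.
b: 0b undefined. 0b->0: no, bb/ba meet in 0. Open state 1: 0b->1.
ba: 1a undefined. 1a->0: ok.
bb: 1b undefined. 1b->0: no, bb/ba meet in 0. 1b->1: ok.
All examples now run through 2 states with every (state, symbol) defined. Accept strings end in {1}, Reject strings end in {0}; accept={1}.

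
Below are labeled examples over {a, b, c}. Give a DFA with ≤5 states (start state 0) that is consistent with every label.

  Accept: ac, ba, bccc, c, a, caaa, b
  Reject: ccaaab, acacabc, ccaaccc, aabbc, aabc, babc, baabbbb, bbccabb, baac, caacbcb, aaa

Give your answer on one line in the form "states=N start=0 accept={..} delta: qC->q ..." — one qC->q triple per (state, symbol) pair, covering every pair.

states=4 start=0 accept={0,1} delta: 0a->1 0b->0 0c->1 1a->2 1b->2 1c->0 2a->3 2b->2 2c->2 3a->0 3b->2 3c->0

Fold the examples into a partial DFA from state 0: repeatedly fix the first undefined (state, symbol) met by the shortest-then-alphabetical prefix, trying targets in increasing order and rejecting any under which an Accept and a Reject string meet in one state with the same remainder; add a state when all current targets are rejected. Accepting states are where Accept strings end.
a: 0a undefined. 0a->0: no, a/aaa meet in 0. Open state 1: 0a->1.
b: 0b undefined. 0b->0: ok.
c: 0c undefined. 0c->0: no, caaa/aaa meet in 1 with "aa" left. 0c->1: ok.
aa: 1a undefined. 1a->0: no, ba/aabbc meet in 1. 1a->1: no, ac/baac meet in 1 with "c" left. Open state 2: 1a->2.
ac: 1c undefined. 1c->0: ok.
aaa: 2a undefined. 2a->0: no, ac/ccaaab meet in 0. 2a->1: no, ba/aaa meet in 1. 2a->2: no, caaa/aaa meet in 2. Open state 3: 2a->3.
aab: 2b undefined. 2b->0: no, ac/baabbbb meet in 0. 2b->1: no, ac/aabc meet in 0. 2b->2: ok.
bab: 1b undefined. 1b->0: no, ac/bbccabb meet in 0. 1b->1: no, ac/acacabc meet in 0. 1b->2: ok.
aabc: 2c undefined. 2c->0: no, ac/acacabc meet in 0. 2c->1: no, ba/acacabc meet in 1. 2c->2: ok.
caaa: 3a undefined. 3a->0: ok.
caac: 3c undefined. 3c->0: ok.
ccaaab: 3b undefined. 3b->0: no, ac/ccaaab meet in 0. 3b->1: no, ba/ccaaab meet in 1. 3b->2: ok.
All examples now run through 4 states with every (state, symbol) defined. Accept strings end in {0,1}, Reject strings end in {2,3}; accept={0,1}.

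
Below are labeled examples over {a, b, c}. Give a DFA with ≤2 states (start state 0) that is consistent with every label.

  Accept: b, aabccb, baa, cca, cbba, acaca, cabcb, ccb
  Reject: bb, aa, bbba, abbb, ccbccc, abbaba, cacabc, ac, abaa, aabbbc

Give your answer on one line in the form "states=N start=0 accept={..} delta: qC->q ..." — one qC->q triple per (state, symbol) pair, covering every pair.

Fold the examples into a partial DFA from state 0: repeatedly fix the first undefined (state, symbol) met by the shortest-then-alphabetical prefix, trying targets in increasing order and rejecting any under which an Accept and a Reject string meet in one state with the same remainder; add a state when all current targets are rejected. Accepting states are where Accept strings end.
a: 0a undefined. 0a->0: no, baa/abaa meet in 0 with "baa" left. Open state 1: 0a->1.
b: 0b undefined. 0b->0: no, b/bb meet in 0. 0b->1: ok.
c: 0c undefined. 0c->0: ok.
aa: 1a undefined. 1a->0: ok.
ab: 1b undefined. 1b->0: ok.
ac: 1c undefined. 1c->0: ok.
All examples now run through 2 states with every (state, symbol) defined. Accept strings end in {1}, Reject strings end in {0}; accept={1}.

states=2 start=0 accept={1} delta: 0a->1 0b->1 0c->0 1a->0 1b->0 1c->0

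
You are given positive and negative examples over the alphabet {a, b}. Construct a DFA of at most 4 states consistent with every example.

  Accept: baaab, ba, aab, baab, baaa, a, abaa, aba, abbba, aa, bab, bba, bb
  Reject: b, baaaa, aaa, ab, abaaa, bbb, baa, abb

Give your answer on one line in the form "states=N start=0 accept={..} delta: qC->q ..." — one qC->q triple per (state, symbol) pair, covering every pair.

states=4 start=0 accept={1,3} delta: 0a->1 0b->2 1a->3 1b->0 2a->3 2b->1 3a->2 3b->1

Fold the examples into a partial DFA from state 0: repeatedly fix the first undefined (state, symbol) met by the shortest-then-alphabetical prefix, trying targets in increasing order and rejecting any under which an Accept and a Reject string meet in one state with the same remainder; add a state when all current targets are rejected. Accepting states are where Accept strings end.
a: 0a undefined. 0a->0: no, aab/b meet in 0 with "b" left. Open state 1: 0a->1.
b: 0b undefined. 0b->0: no, baaa/aaa meet in 1 with "aa" left. 0b->1: no, a/b meet in 1. Open state 2: 0b->2.
aa: 1a undefined. 1a->0: no, aab/b meet in 2. 1a->1: no, aab/ab meet in 1 with "b" left. 1a->2: no, ba/aaa meet in 2 with "a" left. Open state 3: 1a->3.
ab: 1b undefined. 1b->0: ok.
ba: 2a undefined. 2a->0: no, ba/ab meet in 0. 2a->1: no, baaa/aaa meet in 3 with "a" left. 2a->2: no, ba/b meet in 2. 2a->3: ok.
bb: 2b undefined. 2b->0: no, bb/ab meet in 0. 2b->1: ok.
aaa: 3a undefined. 3a->0: no, baaab/aaa meet in 0. 3a->1: no, baab/ab meet in 0. 3a->2: ok.
aab: 3b undefined. 3b->0: no, baaab/ab meet in 0. 3b->1: ok.
All examples now run through 4 states with every (state, symbol) defined. Accept strings end in {1,3}, Reject strings end in {0,2}; accept={1,3}.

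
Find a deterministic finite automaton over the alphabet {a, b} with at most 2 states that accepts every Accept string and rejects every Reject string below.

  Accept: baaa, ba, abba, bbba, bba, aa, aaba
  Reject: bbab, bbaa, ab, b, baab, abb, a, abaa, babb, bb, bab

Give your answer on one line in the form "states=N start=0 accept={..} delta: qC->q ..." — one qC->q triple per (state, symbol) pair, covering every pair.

State merging on the prefix tree: take the shortest (then alphabetical) example prefix whose next move is undefined and point that move at state 0, else 1, else 2, ...; a target is out if some Accept/Reject pair would then sit in one state with the same input left (inseparable). If every existing state is out, open a new one.
a: 0a undefined. 0a->0: no, aa/a meet in 0. Open state 1: 0a->1.
b: 0b undefined. 0b->0: no, ba/a meet in 1. 0b->1: ok.
aa: 1a undefined. 1a->0: ok.
ab: 1b undefined. 1b->0: no, baaa/bbab meet in 0. 1b->1: ok.
All examples now run through 2 states with every (state, symbol) defined. Accept strings end in {0}, Reject strings end in {1}; accept={0}.

states=2 start=0 accept={0} delta: 0a->1 0b->1 1a->0 1b->1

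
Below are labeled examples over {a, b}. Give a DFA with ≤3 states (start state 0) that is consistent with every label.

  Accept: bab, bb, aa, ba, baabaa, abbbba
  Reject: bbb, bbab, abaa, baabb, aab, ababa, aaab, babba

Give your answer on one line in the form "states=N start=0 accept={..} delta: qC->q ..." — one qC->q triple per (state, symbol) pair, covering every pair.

State merging on the prefix tree: take the shortest (then alphabetical) example prefix whose next move is undefined and point that move at state 0, else 1, else 2, ...; a target is out if some Accept/Reject pair would then sit in one state with the same input left (inseparable). If every existing state is out, open a new one.
a: 0a undefined. 0a->0: ok.
b: 0b undefined. 0b->0: no, bab/bbb meet in 0. Open state 1: 0b->1.
ba: 1a undefined. 1a->0: no, bab/aab meet in 1. 1a->1: no, ba/abaa meet in 1. Open state 2: 1a->2.
bb: 1b undefined. 1b->0: ok.
baa: 2a undefined. 2a->0: no, bb/abaa meet in 0. 2a->1: ok.
bab: 2b undefined. 2b->0: no, bab/ababa meet in 0. 2b->1: no, bab/bbb meet in 1. 2b->2: ok.
All examples now run through 3 states with every (state, symbol) defined. Accept strings end in {0,2}, Reject strings end in {1}; accept={0,2}.

states=3 start=0 accept={0,2} delta: 0a->0 0b->1 1a->2 1b->0 2a->1 2b->2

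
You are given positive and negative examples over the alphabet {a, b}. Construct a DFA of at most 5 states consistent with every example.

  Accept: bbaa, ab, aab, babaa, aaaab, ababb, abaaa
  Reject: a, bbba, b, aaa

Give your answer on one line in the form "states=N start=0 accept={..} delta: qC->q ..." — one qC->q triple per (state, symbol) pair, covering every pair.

State merging on the prefix tree: take the shortest (then alphabetical) example prefix whose next move is undefined and point that move at state 0, else 1, else 2, ...; a target is out if some Accept/Reject pair would then sit in one state with the same input left (inseparable). If every existing state is out, open a new one.
a: 0a undefined. 0a->0: no, ab/b meet in 0 with "b" left. Open state 1: 0a->1.
b: 0b undefined. 0b->0: ok.
aa: 1a undefined. 1a->0: no, bbaa/b meet in 0. 1a->1: no, bbaa/a meet in 1. Open state 2: 1a->2.
ab: 1b undefined. 1b->0: no, ab/b meet in 0. 1b->1: no, ab/a meet in 1. 1b->2: ok.
aaa: 2a undefined. 2a->0: no, babaa/a meet in 1. 2a->1: no, abaaa/a meet in 1. 2a->2: no, bbaa/aaa meet in 2. Open state 3: 2a->3.
aab: 2b undefined. 2b->0: no, aab/b meet in 0. 2b->1: no, aab/a meet in 1. 2b->2: ok.
aaaa: 3a undefined. 3a->0: no, babaa/b meet in 0. 3a->1: no, babaa/a meet in 1. 3a->2: no, abaaa/aaa meet in 3. 3a->3: no, babaa/aaa meet in 3. Open state 4: 3a->4.
abab: 3b undefined. 3b->0: no, ababb/b meet in 0. 3b->1: ok.
aaaab: 4b undefined. 4b->0: no, aaaab/b meet in 0. 4b->1: no, aaaab/a meet in 1. 4b->2: ok.
abaaa: 4a undefined. 4a->0: no, abaaa/b meet in 0. 4a->1: no, abaaa/a meet in 1. 4a->2: ok.
All examples now run through 5 states with every (state, symbol) defined. Accept strings end in {2,4}, Reject strings end in {0,1,3}; accept={2,4}.

states=5 start=0 accept={2,4} delta: 0a->1 0b->0 1a->2 1b->2 2a->3 2b->2 3a->4 3b->1 4a->2 4b->2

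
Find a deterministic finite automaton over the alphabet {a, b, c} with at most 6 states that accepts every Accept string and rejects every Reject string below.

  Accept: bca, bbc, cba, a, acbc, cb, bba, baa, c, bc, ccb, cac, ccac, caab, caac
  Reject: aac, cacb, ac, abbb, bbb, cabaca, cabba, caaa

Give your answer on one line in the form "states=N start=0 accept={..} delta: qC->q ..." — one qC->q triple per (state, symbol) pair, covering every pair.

states=5 start=0 accept={1,2,3} delta: 0a->1 0b->0 0c->2 1a->1 1b->0 1c->0 2a->3 2b->1 2c->2 3a->4 3b->3 3c->1 4a->0 4b->1 4c->3

Fold the examples into a partial DFA from state 0: repeatedly fix the first undefined (state, symbol) met by the shortest-then-alphabetical prefix, trying targets in increasing order and rejecting any under which an Accept and a Reject string meet in one state with the same remainder; add a state when all current targets are rejected. Accepting states are where Accept strings end.
a: 0a undefined. 0a->0: no, c/aac meet in 0 with "c" left. Open state 1: 0a->1.
b: 0b undefined. 0b->0: ok.
c: 0c undefined. 0c->0: no, bbc/bbb meet in 0. 0c->1: no, cac/aac meet in 1 with "ac" left. Open state 2: 0c->2.
aa: 1a undefined. 1a->0: no, bbc/aac meet in 2. 1a->1: ok.
ab: 1b undefined. 1b->0: ok.
ac: 1c undefined. 1c->0: ok.
ca: 2a undefined. 2a->0: no, bca/aac meet in 0. 2a->1: no, bca/cabaca meet in 1. 2a->2: no, bca/caaa meet in 2. Open state 3: 2a->3.
cb: 2b undefined. 2b->0: no, cb/aac meet in 0. 2b->1: ok.
cc: 2c undefined. 2c->0: no, ccb/aac meet in 0. 2c->1: no, ccb/aac meet in 0. 2c->2: ok.
caa: 3a undefined. 3a->0: no, cba/caaa meet in 1. 3a->1: no, cba/caaa meet in 1. 3a->2: no, bca/caaa meet in 3. 3a->3: no, bca/caaa meet in 3. Open state 4: 3a->4.
cab: 3b undefined. 3b->0: no, cba/cabaca meet in 1. 3b->1: no, cba/cabaca meet in 1. 3b->2: no, cba/cabba meet in 1. 3b->3: ok.
cac: 3c undefined. 3c->0: no, cac/aac meet in 0. 3c->1: ok.
caaa: 4a undefined. 4a->0: ok.
caab: 4b undefined. 4b->0: no, caab/aac meet in 0. 4b->1: ok.
caac: 4c undefined. 4c->0: no, cba/cabaca meet in 1. 4c->1: no, cba/cabaca meet in 1. 4c->2: no, bca/cabaca meet in 3. 4c->3: ok.
All examples now run through 5 states with every (state, symbol) defined. Accept strings end in {1,2,3}, Reject strings end in {0,4}; accept={1,2,3}.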